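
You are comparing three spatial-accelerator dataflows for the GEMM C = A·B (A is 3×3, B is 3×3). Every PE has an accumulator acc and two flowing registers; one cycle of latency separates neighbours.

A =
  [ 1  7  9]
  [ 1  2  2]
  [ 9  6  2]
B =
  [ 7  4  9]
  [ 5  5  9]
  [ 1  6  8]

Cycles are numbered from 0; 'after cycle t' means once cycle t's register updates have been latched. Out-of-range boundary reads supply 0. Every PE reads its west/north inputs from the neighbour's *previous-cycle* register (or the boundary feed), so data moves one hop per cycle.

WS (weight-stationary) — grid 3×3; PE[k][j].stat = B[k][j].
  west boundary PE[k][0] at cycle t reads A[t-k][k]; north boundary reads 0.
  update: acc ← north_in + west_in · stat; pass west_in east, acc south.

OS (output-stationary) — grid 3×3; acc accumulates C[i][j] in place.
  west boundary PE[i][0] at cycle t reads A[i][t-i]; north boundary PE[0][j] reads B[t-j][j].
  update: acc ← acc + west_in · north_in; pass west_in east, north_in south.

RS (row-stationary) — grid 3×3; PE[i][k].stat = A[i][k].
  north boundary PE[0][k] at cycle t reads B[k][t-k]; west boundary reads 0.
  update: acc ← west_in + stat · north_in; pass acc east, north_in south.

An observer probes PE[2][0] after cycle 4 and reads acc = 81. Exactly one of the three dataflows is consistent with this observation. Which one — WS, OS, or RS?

dataflow = RS

— WS: 3×3; PE[2][0] trace:
  step 0 · PE2,0: acc=0; fwd→0 fwd↓0
  step 1 · PE2,0: acc=0; fwd→0 fwd↓0
  step 2 · PE2,0: acc=51; fwd→9 fwd↓51
  step 3 · PE2,0: acc=19; fwd→2 fwd↓19
  step 4 · PE2,0: acc=95; fwd→2 fwd↓95
— OS: 3×3; PE[2][0] trace:
  step 0 · PE2,0: acc=0; fwd→0 fwd↓0
  step 1 · PE2,0: acc=0; fwd→0 fwd↓0
  step 2 · PE2,0: acc=63; fwd→9 fwd↓7
  step 3 · PE2,0: acc=93; fwd→6 fwd↓5
  step 4 · PE2,0: acc=95; fwd→2 fwd↓1
— RS: 3×3; PE[2][0] trace:
  step 0 · PE2,0: acc=0; fwd→0 fwd↓0
  step 1 · PE2,0: acc=0; fwd→0 fwd↓0
  step 2 · PE2,0: acc=63; fwd→63 fwd↓7
  step 3 · PE2,0: acc=36; fwd→36 fwd↓4
  step 4 · PE2,0: acc=81; fwd→81 fwd↓9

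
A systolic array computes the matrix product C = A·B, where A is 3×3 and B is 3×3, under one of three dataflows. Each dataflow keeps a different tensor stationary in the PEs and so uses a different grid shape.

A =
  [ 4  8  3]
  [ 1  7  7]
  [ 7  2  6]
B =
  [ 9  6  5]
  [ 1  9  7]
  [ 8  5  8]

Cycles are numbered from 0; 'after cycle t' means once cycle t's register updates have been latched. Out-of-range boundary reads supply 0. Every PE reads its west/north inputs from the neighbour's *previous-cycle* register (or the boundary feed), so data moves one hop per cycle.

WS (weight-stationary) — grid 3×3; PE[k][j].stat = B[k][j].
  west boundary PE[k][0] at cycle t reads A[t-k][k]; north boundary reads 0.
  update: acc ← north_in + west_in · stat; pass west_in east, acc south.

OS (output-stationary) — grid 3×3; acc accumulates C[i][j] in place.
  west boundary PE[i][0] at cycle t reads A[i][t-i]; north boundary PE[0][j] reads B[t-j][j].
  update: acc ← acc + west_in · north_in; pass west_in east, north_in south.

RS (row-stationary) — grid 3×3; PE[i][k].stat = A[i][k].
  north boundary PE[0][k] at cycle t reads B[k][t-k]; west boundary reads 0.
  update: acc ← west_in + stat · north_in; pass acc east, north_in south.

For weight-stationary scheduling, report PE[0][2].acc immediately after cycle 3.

PE[0][2].acc = 5

WS 3×3: PE[0][2] cycle-by-cycle (with neighbour feeds):
  [0] (0,1) acc=0 (h:0 v:0)
  [0] (0,2) acc=0 (h:0 v:0)
  [1] (0,1) acc=24 (h:4 v:24)
  [1] (0,2) acc=0 (h:0 v:0)
  [2] (0,1) acc=6 (h:1 v:6)
  [2] (0,2) acc=20 (h:4 v:20)
  [3] (0,1) acc=42 (h:7 v:42)
  [3] (0,2) acc=5 (h:1 v:5)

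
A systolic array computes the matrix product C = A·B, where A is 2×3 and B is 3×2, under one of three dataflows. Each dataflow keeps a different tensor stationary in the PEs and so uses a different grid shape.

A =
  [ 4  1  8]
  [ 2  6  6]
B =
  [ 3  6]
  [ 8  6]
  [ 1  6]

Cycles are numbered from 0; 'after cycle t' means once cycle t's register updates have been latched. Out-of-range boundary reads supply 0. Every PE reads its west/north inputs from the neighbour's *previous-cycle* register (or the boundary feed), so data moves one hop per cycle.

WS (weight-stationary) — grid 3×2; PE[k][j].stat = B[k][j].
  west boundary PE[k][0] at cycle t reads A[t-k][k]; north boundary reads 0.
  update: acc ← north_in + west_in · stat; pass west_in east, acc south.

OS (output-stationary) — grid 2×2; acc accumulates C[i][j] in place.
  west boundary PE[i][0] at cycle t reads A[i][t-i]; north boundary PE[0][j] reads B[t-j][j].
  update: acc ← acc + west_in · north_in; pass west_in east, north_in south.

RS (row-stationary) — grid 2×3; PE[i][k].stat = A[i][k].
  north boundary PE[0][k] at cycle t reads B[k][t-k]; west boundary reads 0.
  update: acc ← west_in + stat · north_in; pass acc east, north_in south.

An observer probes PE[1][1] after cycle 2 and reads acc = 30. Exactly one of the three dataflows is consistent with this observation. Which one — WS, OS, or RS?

WS (3×2 grid), PE[1][1]:
  @0  [1,1]  acc 0  |  →0  ↓0
  @1  [1,1]  acc 0  |  →0  ↓0
  @2  [1,1]  acc 30  |  →1  ↓30
OS (2×2 grid), PE[1][1]:
  @0  [1,1]  acc 0  |  →0  ↓0
  @1  [1,1]  acc 0  |  →0  ↓0
  @2  [1,1]  acc 12  |  →2  ↓6
RS (2×3 grid), PE[1][1]:
  @0  [1,1]  acc 0  |  →0  ↓0
  @1  [1,1]  acc 0  |  →0  ↓0
  @2  [1,1]  acc 54  |  →54  ↓8

dataflow = WS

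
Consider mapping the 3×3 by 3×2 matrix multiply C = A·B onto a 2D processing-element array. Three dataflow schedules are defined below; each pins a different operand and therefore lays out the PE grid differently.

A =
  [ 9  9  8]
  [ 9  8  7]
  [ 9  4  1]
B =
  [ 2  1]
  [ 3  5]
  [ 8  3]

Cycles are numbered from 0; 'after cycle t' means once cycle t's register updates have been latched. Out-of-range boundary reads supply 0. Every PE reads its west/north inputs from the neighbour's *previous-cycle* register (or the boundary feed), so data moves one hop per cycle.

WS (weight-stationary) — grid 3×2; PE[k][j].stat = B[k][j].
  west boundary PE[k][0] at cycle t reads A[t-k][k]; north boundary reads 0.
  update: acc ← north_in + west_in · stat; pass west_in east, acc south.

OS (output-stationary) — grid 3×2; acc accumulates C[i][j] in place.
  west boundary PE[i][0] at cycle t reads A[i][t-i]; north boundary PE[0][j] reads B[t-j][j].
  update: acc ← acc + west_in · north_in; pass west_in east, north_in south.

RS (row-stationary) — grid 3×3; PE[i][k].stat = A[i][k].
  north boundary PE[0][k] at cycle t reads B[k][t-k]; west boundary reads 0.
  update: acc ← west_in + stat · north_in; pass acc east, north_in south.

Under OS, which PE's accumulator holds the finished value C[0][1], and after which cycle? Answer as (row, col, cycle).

Under OS, C[0][1] lands at PE[0][1]:
  cycle 0: PE[0][1] → acc 0, east 0, south 0
  cycle 1: PE[0][1] → acc 9, east 9, south 1
  cycle 2: PE[0][1] → acc 54, east 9, south 5
  cycle 3: PE[0][1] → acc 78, east 8, south 3

(row, col, cycle) = (0, 1, 3)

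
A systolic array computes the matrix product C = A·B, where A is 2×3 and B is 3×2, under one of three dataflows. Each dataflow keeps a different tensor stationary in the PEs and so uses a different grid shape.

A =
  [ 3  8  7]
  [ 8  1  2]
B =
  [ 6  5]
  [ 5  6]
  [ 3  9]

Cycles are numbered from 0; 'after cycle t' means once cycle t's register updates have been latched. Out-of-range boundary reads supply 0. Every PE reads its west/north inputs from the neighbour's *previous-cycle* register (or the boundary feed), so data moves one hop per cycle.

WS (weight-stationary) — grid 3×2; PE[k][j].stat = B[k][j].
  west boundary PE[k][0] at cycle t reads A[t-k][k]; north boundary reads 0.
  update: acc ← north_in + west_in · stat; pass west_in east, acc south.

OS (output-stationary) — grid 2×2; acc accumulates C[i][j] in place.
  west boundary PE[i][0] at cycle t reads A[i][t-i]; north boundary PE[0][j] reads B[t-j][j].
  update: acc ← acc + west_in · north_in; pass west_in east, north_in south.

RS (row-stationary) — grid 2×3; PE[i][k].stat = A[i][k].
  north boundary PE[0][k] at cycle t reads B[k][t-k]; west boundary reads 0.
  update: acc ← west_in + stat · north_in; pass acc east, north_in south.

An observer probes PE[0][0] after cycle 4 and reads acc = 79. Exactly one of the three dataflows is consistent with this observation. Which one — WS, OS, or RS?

WS [3×2] PE[0][0] across cycles:
  0: (0,0).acc=18  regs=<3,18>
  1: (0,0).acc=48  regs=<8,48>
  2: (0,0).acc=0  regs=<0,0>
  3: (0,0).acc=0  regs=<0,0>
  4: (0,0).acc=0  regs=<0,0>
OS [2×2] PE[0][0] across cycles:
  0: (0,0).acc=18  regs=<3,6>
  1: (0,0).acc=58  regs=<8,5>
  2: (0,0).acc=79  regs=<7,3>
  3: (0,0).acc=79  regs=<0,0>
  4: (0,0).acc=79  regs=<0,0>
RS [2×3] PE[0][0] across cycles:
  0: (0,0).acc=18  regs=<18,6>
  1: (0,0).acc=15  regs=<15,5>
  2: (0,0).acc=0  regs=<0,0>
  3: (0,0).acc=0  regs=<0,0>
  4: (0,0).acc=0  regs=<0,0>

dataflow = OS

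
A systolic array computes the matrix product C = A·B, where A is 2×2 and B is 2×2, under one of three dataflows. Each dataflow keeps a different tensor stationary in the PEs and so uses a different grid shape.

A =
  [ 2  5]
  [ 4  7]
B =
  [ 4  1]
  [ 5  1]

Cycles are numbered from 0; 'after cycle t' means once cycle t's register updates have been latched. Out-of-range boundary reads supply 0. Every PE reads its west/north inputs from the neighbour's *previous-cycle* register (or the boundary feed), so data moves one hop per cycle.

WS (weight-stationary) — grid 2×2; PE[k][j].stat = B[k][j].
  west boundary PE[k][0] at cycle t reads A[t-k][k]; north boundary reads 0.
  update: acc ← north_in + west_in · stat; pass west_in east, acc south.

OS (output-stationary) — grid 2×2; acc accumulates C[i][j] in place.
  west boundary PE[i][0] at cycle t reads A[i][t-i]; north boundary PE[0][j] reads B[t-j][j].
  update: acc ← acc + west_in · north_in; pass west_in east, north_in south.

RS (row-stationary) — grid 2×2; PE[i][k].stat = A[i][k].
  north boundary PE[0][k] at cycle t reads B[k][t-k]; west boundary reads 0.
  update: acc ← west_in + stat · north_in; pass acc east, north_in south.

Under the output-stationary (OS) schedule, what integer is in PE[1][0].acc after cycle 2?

PE[1][0].acc = 51

OS on a 2×2 grid — tracing PE[1][0] and its feeders:
  @0  [0,0]  acc 8  |  →2  ↓4
  @0  [1,0]  acc 0  |  →0  ↓0
  @1  [0,0]  acc 33  |  →5  ↓5
  @1  [1,0]  acc 16  |  →4  ↓4
  @2  [0,0]  acc 33  |  →0  ↓0
  @2  [1,0]  acc 51  |  →7  ↓5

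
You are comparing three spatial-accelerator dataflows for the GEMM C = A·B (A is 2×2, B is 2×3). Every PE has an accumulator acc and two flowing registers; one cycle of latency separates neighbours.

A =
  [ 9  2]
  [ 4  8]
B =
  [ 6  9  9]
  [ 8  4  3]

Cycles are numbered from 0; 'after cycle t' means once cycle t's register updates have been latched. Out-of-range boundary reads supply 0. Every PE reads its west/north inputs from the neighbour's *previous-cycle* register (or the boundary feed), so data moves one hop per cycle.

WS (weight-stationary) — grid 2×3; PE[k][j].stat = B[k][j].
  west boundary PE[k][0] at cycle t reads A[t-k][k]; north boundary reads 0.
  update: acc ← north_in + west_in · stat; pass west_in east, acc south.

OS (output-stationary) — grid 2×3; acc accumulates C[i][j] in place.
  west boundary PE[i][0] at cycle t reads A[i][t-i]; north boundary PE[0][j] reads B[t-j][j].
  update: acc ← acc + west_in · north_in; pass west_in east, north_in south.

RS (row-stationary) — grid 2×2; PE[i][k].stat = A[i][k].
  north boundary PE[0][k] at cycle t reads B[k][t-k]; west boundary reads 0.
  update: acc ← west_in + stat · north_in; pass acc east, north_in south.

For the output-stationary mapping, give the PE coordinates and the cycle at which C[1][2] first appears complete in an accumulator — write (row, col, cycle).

Under OS, C[1][2] lands at PE[1][2]:
  [0] (1,2) acc=0 (h:0 v:0)
  [1] (1,2) acc=0 (h:0 v:0)
  [2] (1,2) acc=0 (h:0 v:0)
  [3] (1,2) acc=36 (h:4 v:9)
  [4] (1,2) acc=60 (h:8 v:3)

(row, col, cycle) = (1, 2, 4)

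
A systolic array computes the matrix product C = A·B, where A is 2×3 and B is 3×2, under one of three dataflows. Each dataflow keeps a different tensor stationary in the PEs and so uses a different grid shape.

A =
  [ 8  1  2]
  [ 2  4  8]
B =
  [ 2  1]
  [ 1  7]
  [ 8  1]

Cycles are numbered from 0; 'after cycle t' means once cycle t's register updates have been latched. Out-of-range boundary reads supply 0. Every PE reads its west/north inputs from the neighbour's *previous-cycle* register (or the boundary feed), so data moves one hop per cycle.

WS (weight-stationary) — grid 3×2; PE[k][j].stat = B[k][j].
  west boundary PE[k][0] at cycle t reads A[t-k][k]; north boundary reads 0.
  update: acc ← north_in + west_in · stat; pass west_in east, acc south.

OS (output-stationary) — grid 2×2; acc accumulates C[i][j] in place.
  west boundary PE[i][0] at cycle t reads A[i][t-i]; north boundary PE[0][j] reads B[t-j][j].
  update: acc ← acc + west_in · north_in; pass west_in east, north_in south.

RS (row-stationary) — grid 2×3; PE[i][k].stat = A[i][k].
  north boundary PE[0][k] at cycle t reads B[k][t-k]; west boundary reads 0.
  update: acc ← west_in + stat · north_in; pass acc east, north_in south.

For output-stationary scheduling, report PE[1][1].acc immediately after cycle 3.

PE[1][1].acc = 30

OS 2×2: PE[1][1] cycle-by-cycle (with neighbour feeds):
  c0 r0c1: 0 / 0 / 0
  c0 r1c0: 0 / 0 / 0
  c0 r1c1: 0 / 0 / 0
  c1 r0c1: 8 / 8 / 1
  c1 r1c0: 4 / 2 / 2
  c1 r1c1: 0 / 0 / 0
  c2 r0c1: 15 / 1 / 7
  c2 r1c0: 8 / 4 / 1
  c2 r1c1: 2 / 2 / 1
  c3 r0c1: 17 / 2 / 1
  c3 r1c0: 72 / 8 / 8
  c3 r1c1: 30 / 4 / 7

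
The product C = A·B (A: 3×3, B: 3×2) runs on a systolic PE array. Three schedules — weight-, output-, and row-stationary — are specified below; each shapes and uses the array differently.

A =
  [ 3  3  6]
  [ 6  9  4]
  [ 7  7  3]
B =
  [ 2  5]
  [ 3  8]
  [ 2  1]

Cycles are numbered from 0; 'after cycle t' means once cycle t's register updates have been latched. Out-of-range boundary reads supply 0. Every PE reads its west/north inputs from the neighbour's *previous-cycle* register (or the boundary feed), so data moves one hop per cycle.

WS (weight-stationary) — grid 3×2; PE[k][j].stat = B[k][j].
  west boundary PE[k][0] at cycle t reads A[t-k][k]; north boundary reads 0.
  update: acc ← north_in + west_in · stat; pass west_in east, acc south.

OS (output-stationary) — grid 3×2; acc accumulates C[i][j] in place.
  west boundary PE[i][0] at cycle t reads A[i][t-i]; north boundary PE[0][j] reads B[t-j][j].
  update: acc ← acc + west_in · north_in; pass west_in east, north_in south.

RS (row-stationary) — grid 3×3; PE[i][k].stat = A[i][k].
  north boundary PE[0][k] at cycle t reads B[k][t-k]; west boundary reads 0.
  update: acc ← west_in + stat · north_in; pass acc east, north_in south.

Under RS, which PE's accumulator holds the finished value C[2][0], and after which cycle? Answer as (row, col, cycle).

(row, col, cycle) = (2, 2, 4)

Under RS, C[2][0] lands at PE[2][2]:
  @0  [2,2]  acc 0  |  →0  ↓0
  @1  [2,2]  acc 0  |  →0  ↓0
  @2  [2,2]  acc 0  |  →0  ↓0
  @3  [2,2]  acc 0  |  →0  ↓0
  @4  [2,2]  acc 41  |  →41  ↓2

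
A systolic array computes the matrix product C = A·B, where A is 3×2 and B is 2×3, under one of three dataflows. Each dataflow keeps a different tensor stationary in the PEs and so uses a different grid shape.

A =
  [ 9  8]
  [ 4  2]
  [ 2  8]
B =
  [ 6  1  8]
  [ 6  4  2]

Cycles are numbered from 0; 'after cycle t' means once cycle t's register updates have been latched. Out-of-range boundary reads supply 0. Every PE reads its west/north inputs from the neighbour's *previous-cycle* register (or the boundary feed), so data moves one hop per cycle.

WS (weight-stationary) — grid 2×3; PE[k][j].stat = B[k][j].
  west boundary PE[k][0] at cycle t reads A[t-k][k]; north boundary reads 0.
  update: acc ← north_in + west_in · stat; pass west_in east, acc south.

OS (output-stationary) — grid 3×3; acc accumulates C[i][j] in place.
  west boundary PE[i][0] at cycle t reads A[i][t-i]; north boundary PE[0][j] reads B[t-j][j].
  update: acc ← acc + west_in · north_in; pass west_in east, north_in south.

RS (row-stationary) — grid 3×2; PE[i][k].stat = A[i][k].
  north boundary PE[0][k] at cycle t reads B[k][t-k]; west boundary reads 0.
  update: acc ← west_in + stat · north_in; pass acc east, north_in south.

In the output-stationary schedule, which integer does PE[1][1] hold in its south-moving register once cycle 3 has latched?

register = 4

Tracing OS — 3×3 array, target PE[1][1]:
  0: (0,1).acc=0  regs=<0,0>
  0: (1,0).acc=0  regs=<0,0>
  0: (1,1).acc=0  regs=<0,0>
  1: (0,1).acc=9  regs=<9,1>
  1: (1,0).acc=24  regs=<4,6>
  1: (1,1).acc=0  regs=<0,0>
  2: (0,1).acc=41  regs=<8,4>
  2: (1,0).acc=36  regs=<2,6>
  2: (1,1).acc=4  regs=<4,1>
  3: (0,1).acc=41  regs=<0,0>
  3: (1,0).acc=36  regs=<0,0>
  3: (1,1).acc=12  regs=<2,4>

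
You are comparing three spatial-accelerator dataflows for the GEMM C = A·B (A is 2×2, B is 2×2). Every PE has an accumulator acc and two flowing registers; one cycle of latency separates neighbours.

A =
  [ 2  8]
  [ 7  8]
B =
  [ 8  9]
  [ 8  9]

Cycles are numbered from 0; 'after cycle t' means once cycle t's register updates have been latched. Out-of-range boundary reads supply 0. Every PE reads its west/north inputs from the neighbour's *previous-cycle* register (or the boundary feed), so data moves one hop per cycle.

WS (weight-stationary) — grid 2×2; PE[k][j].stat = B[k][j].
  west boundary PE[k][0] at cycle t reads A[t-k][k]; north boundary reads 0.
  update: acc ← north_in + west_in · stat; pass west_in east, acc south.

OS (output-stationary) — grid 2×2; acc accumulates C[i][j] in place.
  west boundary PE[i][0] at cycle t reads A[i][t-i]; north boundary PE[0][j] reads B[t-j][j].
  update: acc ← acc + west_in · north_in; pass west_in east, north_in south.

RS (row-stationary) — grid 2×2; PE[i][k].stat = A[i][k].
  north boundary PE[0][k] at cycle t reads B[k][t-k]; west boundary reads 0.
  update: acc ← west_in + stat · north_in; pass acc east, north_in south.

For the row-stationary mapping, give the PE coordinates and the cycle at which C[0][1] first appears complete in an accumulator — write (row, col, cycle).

(row, col, cycle) = (0, 1, 2)

RS — PE[0][1] is where C[0][1] collects:
  [0] (0,1) acc=0 (h:0 v:0)
  [1] (0,1) acc=80 (h:80 v:8)
  [2] (0,1) acc=90 (h:90 v:9)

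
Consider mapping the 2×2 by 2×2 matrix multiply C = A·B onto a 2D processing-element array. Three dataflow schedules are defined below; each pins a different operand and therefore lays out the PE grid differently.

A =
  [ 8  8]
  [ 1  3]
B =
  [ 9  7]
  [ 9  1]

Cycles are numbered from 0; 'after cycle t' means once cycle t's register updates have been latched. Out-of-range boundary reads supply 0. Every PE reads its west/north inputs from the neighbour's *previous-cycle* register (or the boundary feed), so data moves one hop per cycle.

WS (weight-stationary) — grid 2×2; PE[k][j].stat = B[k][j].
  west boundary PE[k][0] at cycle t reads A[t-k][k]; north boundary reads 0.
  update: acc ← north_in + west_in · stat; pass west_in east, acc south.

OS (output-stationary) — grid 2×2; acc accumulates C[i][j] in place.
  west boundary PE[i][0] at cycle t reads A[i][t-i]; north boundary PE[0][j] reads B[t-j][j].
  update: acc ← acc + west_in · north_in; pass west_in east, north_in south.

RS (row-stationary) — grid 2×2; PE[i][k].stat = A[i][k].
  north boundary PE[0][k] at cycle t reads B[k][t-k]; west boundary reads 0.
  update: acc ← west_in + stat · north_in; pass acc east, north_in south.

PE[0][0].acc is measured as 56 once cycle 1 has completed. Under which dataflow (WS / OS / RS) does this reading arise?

dataflow = RS

— WS: 2×2; PE[0][0] trace:
  t=0 PE[0][0]: acc=72 h=8 v=72
  t=1 PE[0][0]: acc=9 h=1 v=9
— OS: 2×2; PE[0][0] trace:
  t=0 PE[0][0]: acc=72 h=8 v=9
  t=1 PE[0][0]: acc=144 h=8 v=9
— RS: 2×2; PE[0][0] trace:
  t=0 PE[0][0]: acc=72 h=72 v=9
  t=1 PE[0][0]: acc=56 h=56 v=7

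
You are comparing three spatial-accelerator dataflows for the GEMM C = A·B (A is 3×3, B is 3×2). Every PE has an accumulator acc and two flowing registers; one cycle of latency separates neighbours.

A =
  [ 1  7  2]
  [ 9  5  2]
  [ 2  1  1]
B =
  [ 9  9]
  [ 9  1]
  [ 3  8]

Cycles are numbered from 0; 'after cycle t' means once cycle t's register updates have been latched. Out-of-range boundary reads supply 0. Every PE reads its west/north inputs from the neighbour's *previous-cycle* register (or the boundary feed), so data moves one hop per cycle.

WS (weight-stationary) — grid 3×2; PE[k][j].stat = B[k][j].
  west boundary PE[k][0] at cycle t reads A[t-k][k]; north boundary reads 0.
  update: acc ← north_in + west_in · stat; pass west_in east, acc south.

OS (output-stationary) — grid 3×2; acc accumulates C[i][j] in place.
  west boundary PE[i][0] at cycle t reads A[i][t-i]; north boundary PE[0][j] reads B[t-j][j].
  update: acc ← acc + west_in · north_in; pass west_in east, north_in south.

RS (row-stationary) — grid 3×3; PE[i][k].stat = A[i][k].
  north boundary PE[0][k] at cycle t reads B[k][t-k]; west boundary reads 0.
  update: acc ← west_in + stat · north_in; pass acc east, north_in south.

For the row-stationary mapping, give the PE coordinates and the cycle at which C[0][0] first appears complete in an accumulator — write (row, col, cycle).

(row, col, cycle) = (0, 2, 2)

Under RS, C[0][0] lands at PE[0][2]:
  c0 r0c2: 0 / 0 / 0
  c1 r0c2: 0 / 0 / 0
  c2 r0c2: 78 / 78 / 3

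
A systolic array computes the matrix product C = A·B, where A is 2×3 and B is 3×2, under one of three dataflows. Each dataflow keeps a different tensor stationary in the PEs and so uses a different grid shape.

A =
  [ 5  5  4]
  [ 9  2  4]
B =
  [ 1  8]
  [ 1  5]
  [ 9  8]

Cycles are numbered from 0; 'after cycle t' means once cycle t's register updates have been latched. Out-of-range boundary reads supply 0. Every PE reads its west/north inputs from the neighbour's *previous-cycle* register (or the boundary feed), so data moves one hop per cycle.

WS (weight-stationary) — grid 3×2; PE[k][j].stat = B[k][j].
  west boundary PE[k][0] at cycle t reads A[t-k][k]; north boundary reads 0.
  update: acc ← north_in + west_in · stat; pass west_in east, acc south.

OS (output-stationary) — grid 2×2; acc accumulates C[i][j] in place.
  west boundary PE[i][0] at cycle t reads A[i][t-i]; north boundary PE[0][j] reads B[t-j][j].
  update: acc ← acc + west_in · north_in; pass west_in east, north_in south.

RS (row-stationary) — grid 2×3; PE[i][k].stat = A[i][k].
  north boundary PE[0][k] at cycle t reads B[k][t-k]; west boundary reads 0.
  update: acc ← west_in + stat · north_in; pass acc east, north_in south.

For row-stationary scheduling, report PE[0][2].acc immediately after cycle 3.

PE[0][2].acc = 97

RS (2×3). Following PE[0][2] plus its west/north inputs:
  step 0 · PE0,1: acc=0; fwd→0 fwd↓0
  step 0 · PE0,2: acc=0; fwd→0 fwd↓0
  step 1 · PE0,1: acc=10; fwd→10 fwd↓1
  step 1 · PE0,2: acc=0; fwd→0 fwd↓0
  step 2 · PE0,1: acc=65; fwd→65 fwd↓5
  step 2 · PE0,2: acc=46; fwd→46 fwd↓9
  step 3 · PE0,1: acc=0; fwd→0 fwd↓0
  step 3 · PE0,2: acc=97; fwd→97 fwd↓8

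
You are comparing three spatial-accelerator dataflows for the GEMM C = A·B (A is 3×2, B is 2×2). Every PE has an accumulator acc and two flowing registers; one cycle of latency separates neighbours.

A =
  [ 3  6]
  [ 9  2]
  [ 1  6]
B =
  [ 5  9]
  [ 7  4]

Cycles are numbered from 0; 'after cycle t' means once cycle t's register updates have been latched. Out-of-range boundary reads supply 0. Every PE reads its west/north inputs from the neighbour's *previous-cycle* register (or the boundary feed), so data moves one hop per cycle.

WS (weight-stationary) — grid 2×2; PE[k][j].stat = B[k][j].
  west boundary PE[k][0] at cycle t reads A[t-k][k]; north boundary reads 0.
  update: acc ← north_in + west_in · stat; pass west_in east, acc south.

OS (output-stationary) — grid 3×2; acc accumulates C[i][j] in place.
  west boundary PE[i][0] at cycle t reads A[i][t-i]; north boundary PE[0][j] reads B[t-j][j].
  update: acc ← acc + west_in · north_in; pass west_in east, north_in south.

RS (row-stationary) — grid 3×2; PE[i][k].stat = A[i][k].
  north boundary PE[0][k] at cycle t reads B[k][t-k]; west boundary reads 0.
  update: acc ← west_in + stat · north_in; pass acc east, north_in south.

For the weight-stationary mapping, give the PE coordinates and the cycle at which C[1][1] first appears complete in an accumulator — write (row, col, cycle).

WS — PE[1][1] is where C[1][1] collects:
  0: (1,1).acc=0  regs=<0,0>
  1: (1,1).acc=0  regs=<0,0>
  2: (1,1).acc=51  regs=<6,51>
  3: (1,1).acc=89  regs=<2,89>

(row, col, cycle) = (1, 1, 3)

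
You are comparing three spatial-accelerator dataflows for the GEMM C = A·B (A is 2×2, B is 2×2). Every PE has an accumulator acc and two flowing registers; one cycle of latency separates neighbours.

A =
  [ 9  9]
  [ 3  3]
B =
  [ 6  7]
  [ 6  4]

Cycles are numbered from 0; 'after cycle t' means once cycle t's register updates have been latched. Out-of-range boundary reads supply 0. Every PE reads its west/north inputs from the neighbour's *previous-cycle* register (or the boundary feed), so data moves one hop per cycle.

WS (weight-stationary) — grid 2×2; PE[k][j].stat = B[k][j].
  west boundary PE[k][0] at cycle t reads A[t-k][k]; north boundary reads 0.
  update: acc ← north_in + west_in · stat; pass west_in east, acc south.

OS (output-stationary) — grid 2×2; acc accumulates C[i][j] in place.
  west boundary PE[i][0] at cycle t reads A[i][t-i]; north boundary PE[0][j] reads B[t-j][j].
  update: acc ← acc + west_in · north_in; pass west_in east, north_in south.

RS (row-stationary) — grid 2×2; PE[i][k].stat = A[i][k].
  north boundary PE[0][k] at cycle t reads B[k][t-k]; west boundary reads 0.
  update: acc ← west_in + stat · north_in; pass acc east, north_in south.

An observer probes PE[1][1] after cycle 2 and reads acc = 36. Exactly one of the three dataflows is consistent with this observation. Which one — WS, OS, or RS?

WS (2×2 grid), PE[1][1]:
  after 0 — PE[1][1] acc=0, pass-E 0, pass-S 0
  after 1 — PE[1][1] acc=0, pass-E 0, pass-S 0
  after 2 — PE[1][1] acc=99, pass-E 9, pass-S 99
OS (2×2 grid), PE[1][1]:
  after 0 — PE[1][1] acc=0, pass-E 0, pass-S 0
  after 1 — PE[1][1] acc=0, pass-E 0, pass-S 0
  after 2 — PE[1][1] acc=21, pass-E 3, pass-S 7
RS (2×2 grid), PE[1][1]:
  after 0 — PE[1][1] acc=0, pass-E 0, pass-S 0
  after 1 — PE[1][1] acc=0, pass-E 0, pass-S 0
  after 2 — PE[1][1] acc=36, pass-E 36, pass-S 6

dataflow = RS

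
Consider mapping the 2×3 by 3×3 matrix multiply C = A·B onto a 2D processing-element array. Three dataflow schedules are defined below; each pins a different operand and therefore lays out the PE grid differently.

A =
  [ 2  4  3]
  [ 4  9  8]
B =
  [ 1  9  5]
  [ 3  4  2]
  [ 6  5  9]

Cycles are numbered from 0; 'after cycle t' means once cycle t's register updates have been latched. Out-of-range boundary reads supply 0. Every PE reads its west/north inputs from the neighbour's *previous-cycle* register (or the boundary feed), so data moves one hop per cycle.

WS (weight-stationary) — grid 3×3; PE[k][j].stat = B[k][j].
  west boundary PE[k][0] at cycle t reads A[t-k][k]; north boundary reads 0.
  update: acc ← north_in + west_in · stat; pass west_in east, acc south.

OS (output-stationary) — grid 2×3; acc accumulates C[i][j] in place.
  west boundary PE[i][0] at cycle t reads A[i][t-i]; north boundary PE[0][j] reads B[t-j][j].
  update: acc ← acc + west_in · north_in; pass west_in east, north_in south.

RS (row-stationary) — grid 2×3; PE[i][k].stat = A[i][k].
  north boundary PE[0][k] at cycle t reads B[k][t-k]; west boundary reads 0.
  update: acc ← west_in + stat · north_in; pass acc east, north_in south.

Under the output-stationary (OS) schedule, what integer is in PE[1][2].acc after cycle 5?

OS on a 2×3 grid — tracing PE[1][2] and its feeders:
  c0 r0c2: 0 / 0 / 0
  c0 r1c1: 0 / 0 / 0
  c0 r1c2: 0 / 0 / 0
  c1 r0c2: 0 / 0 / 0
  c1 r1c1: 0 / 0 / 0
  c1 r1c2: 0 / 0 / 0
  c2 r0c2: 10 / 2 / 5
  c2 r1c1: 36 / 4 / 9
  c2 r1c2: 0 / 0 / 0
  c3 r0c2: 18 / 4 / 2
  c3 r1c1: 72 / 9 / 4
  c3 r1c2: 20 / 4 / 5
  c4 r0c2: 45 / 3 / 9
  c4 r1c1: 112 / 8 / 5
  c4 r1c2: 38 / 9 / 2
  c5 r0c2: 45 / 0 / 0
  c5 r1c1: 112 / 0 / 0
  c5 r1c2: 110 / 8 / 9

PE[1][2].acc = 110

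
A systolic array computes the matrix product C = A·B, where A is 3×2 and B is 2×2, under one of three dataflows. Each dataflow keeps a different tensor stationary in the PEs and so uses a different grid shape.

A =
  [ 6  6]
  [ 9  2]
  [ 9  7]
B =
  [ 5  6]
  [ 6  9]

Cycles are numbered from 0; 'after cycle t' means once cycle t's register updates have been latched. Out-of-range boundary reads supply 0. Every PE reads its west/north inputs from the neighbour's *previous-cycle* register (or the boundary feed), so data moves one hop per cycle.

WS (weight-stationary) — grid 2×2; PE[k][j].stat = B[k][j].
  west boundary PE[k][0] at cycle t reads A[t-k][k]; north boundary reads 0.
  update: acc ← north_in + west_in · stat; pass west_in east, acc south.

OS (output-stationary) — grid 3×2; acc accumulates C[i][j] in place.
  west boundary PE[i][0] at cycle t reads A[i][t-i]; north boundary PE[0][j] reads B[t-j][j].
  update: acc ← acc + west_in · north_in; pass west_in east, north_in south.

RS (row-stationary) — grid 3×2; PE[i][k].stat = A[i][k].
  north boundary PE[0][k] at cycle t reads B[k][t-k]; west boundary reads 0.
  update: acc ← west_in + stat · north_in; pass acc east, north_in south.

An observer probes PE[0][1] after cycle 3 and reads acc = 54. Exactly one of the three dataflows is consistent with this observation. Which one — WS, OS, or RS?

WS [2×2] PE[0][1] across cycles:
  [0] (0,1) acc=0 (h:0 v:0)
  [1] (0,1) acc=36 (h:6 v:36)
  [2] (0,1) acc=54 (h:9 v:54)
  [3] (0,1) acc=54 (h:9 v:54)
OS [3×2] PE[0][1] across cycles:
  [0] (0,1) acc=0 (h:0 v:0)
  [1] (0,1) acc=36 (h:6 v:6)
  [2] (0,1) acc=90 (h:6 v:9)
  [3] (0,1) acc=90 (h:0 v:0)
RS [3×2] PE[0][1] across cycles:
  [0] (0,1) acc=0 (h:0 v:0)
  [1] (0,1) acc=66 (h:66 v:6)
  [2] (0,1) acc=90 (h:90 v:9)
  [3] (0,1) acc=0 (h:0 v:0)

dataflow = WS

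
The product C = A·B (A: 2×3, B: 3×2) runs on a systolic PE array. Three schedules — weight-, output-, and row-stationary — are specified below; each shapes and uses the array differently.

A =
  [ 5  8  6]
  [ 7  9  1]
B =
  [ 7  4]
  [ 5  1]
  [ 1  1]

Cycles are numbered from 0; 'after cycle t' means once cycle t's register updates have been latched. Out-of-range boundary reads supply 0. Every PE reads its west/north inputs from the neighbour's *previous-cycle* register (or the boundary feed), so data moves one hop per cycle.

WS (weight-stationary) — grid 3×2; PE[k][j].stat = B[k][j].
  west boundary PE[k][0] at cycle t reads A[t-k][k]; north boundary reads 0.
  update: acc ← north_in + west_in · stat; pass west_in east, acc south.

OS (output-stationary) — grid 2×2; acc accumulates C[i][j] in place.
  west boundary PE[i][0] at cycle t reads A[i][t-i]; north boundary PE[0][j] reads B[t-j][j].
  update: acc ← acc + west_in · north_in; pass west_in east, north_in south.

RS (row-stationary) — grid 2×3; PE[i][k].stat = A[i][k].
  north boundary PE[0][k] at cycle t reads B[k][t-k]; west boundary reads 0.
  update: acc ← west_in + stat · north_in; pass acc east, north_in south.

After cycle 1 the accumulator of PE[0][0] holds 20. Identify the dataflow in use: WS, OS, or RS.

dataflow = RS

WS [3×2] PE[0][0] across cycles:
  0: (0,0).acc=35  regs=<5,35>
  1: (0,0).acc=49  regs=<7,49>
OS [2×2] PE[0][0] across cycles:
  0: (0,0).acc=35  regs=<5,7>
  1: (0,0).acc=75  regs=<8,5>
RS [2×3] PE[0][0] across cycles:
  0: (0,0).acc=35  regs=<35,7>
  1: (0,0).acc=20  regs=<20,4>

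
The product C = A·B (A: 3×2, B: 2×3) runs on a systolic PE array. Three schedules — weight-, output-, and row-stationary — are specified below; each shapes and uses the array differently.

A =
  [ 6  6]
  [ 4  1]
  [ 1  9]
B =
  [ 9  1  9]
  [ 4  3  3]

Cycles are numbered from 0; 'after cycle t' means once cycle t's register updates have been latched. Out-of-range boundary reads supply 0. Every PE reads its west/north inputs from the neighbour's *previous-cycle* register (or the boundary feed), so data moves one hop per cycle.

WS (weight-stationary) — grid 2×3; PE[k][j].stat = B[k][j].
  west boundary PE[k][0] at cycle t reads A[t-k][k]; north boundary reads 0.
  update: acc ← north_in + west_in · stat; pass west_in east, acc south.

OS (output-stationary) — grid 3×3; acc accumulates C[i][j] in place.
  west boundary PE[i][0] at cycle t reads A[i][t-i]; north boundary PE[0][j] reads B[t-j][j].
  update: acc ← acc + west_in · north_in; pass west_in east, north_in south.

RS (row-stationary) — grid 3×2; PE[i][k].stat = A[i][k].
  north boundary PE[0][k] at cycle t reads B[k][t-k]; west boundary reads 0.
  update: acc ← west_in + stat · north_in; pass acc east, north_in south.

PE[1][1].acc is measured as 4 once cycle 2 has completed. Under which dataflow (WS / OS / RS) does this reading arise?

dataflow = OS

WS [2×3] PE[1][1] across cycles:
  c0 r1c1: 0 / 0 / 0
  c1 r1c1: 0 / 0 / 0
  c2 r1c1: 24 / 6 / 24
OS [3×3] PE[1][1] across cycles:
  c0 r1c1: 0 / 0 / 0
  c1 r1c1: 0 / 0 / 0
  c2 r1c1: 4 / 4 / 1
RS [3×2] PE[1][1] across cycles:
  c0 r1c1: 0 / 0 / 0
  c1 r1c1: 0 / 0 / 0
  c2 r1c1: 40 / 40 / 4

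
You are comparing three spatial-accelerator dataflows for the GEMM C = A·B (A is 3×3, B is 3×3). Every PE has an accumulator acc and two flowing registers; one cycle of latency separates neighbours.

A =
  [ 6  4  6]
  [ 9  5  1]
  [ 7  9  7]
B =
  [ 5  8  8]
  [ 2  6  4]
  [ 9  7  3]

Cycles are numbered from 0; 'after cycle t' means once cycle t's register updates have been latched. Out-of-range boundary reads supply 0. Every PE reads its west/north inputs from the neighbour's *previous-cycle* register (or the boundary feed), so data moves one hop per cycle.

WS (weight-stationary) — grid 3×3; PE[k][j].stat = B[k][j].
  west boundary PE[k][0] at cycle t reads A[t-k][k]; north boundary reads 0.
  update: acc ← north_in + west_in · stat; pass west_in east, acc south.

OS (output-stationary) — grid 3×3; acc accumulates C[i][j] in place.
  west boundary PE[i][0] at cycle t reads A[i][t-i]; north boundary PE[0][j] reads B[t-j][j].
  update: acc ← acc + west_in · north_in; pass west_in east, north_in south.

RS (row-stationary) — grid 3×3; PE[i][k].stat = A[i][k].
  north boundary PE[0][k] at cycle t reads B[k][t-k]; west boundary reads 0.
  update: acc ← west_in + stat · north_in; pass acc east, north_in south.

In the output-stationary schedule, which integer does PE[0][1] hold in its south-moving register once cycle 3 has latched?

register = 7

OS 3×3: PE[0][1] cycle-by-cycle (with neighbour feeds):
  after 0 — PE[0][0] acc=30, pass-E 6, pass-S 5
  after 0 — PE[0][1] acc=0, pass-E 0, pass-S 0
  after 1 — PE[0][0] acc=38, pass-E 4, pass-S 2
  after 1 — PE[0][1] acc=48, pass-E 6, pass-S 8
  after 2 — PE[0][0] acc=92, pass-E 6, pass-S 9
  after 2 — PE[0][1] acc=72, pass-E 4, pass-S 6
  after 3 — PE[0][0] acc=92, pass-E 0, pass-S 0
  after 3 — PE[0][1] acc=114, pass-E 6, pass-S 7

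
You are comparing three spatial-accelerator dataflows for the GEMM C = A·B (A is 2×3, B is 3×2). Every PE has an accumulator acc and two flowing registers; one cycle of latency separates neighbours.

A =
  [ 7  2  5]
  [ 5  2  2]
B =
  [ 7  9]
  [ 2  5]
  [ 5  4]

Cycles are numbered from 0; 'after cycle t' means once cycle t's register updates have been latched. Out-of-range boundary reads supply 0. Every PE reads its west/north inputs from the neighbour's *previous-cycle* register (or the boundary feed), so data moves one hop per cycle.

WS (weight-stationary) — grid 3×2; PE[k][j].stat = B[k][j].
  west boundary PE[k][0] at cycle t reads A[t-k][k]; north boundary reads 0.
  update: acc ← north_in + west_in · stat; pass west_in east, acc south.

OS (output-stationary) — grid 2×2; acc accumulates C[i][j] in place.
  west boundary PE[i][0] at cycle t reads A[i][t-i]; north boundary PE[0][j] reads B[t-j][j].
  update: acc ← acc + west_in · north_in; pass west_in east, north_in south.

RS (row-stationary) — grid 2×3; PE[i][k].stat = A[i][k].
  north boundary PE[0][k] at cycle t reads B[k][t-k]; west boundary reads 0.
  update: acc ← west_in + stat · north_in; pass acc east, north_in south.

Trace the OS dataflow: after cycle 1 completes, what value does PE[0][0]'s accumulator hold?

PE[0][0].acc = 53

OS on a 2×2 grid — tracing PE[0][0] and its feeders:
  t=0 PE[0][0]: acc=49 h=7 v=7
  t=1 PE[0][0]: acc=53 h=2 v=2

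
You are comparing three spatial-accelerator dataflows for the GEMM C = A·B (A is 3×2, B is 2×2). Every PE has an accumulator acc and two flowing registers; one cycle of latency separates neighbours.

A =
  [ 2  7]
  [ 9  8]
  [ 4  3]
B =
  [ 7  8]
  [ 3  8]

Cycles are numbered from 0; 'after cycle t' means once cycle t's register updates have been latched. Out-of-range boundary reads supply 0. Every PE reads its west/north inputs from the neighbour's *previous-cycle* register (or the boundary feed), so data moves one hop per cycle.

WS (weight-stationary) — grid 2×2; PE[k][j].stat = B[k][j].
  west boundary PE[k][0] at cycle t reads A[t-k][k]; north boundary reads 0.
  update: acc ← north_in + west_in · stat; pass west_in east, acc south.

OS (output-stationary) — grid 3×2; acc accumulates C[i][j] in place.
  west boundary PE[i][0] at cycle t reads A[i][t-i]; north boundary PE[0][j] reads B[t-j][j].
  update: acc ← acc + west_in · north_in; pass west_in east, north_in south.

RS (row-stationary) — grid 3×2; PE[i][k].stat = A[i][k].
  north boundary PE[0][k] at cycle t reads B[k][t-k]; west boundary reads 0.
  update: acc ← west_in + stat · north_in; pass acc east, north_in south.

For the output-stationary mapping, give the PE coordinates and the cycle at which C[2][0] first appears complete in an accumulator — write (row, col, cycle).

OS: C[2][0] accumulates in PE[2][0]:
  0: (2,0).acc=0  regs=<0,0>
  1: (2,0).acc=0  regs=<0,0>
  2: (2,0).acc=28  regs=<4,7>
  3: (2,0).acc=37  regs=<3,3>

(row, col, cycle) = (2, 0, 3)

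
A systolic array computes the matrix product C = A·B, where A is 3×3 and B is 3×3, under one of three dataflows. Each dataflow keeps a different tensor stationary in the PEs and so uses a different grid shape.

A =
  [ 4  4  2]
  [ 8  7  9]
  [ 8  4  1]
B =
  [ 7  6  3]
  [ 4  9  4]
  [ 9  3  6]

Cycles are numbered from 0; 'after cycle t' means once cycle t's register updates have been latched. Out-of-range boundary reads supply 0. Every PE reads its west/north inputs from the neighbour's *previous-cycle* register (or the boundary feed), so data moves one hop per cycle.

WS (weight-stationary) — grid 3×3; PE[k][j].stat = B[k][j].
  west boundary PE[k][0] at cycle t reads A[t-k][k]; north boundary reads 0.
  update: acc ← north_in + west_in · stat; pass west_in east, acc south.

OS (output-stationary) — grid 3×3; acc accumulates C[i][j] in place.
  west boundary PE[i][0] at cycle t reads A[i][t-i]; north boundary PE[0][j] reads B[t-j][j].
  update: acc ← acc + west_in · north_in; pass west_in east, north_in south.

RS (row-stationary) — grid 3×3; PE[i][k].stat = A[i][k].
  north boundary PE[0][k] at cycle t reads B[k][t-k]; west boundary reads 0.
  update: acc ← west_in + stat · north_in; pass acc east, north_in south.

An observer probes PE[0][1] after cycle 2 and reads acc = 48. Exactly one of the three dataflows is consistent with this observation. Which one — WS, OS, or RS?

dataflow = WS

— WS: 3×3; PE[0][1] trace:
  cycle 0: PE[0][1] → acc 0, east 0, south 0
  cycle 1: PE[0][1] → acc 24, east 4, south 24
  cycle 2: PE[0][1] → acc 48, east 8, south 48
— OS: 3×3; PE[0][1] trace:
  cycle 0: PE[0][1] → acc 0, east 0, south 0
  cycle 1: PE[0][1] → acc 24, east 4, south 6
  cycle 2: PE[0][1] → acc 60, east 4, south 9
— RS: 3×3; PE[0][1] trace:
  cycle 0: PE[0][1] → acc 0, east 0, south 0
  cycle 1: PE[0][1] → acc 44, east 44, south 4
  cycle 2: PE[0][1] → acc 60, east 60, south 9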